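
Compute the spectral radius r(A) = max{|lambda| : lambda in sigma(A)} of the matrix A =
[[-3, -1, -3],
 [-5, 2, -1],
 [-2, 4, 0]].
r(A) ≈ 4.134

The eigenvalues of A are the roots of its characteristic polynomial. With M = A (coefficients from the trace, the sum of principal 2x2 minors, and det A):
  p(λ) = det(λ I - M) = λ^3 + λ^2 - 13λ - 34.
No integer candidate from the rational root theorem (±divisors of 34) is a root, so the roots are irrational. The cubic discriminant is Δ = -14163 < 0, so there is one real root and a complex-conjugate pair. p(4) = -6 and p(5) = 51 have opposite signs, so a root lies in (4, 5); Newton's method refines it to λ ≈ 4.134. Dividing out (λ - (4.134)) leaves approximately λ^2 + 5.134λ + 8.2244. For λ^2 + 5.134λ + 8.2244 the discriminant is -6.5391. It is negative, so the remaining roots are the complex-conjugate pair λ ≈ -2.567 ± 1.2786i. Their product equals the constant term, so |λ|^2 ≈ 8.2244 and |λ| ≈ 2.8678.
Thus the eigenvalues (to 4 decimals) are 4.134 (modulus 4.134); -2.567 ± 1.2786i (modulus 2.8678). The spectral radius is the largest modulus: r(A) ≈ 4.134. (Cross-check: r(A) ≤ ||A||_2 ≈ 7.0869; equality holds whenever A is normal, though it can also hold for some non-normal A.)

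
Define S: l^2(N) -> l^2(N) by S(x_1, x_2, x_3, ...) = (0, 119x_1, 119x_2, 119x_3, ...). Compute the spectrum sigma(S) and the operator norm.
sigma(S) = closed disk {z in C : |z| ≤ 119}; ||S|| = 119

Note S = 119·U where U is the unit right shift (U x)_k = x_{k-1} (with x_0 := 0); so ||S|| = 119||U|| and sigma(S) = 119·sigma(U). ||S x||^2 = sum_{k≥1} |119x_k|^2 = 14161||x||^2, so ||S|| = 119 and sigma(S) ⊂ {|z| ≤ 119}. For any |lambda| < 119, the equation (S - lambda I) x = 0 forces x_1 = 0, then 119x_k = lambda x_{k+1} ⇒ x = 0, so S has no eigenvalues. But (S - lambda I) is not surjective for |lambda| < 119: solving (S - lambda I) x = e_1 would require x_n proportional to (lambda/119)^(-n), which is not in l^2. So every |lambda| < 119 lies in the residual spectrum. The boundary |lambda| = 119 is in the approximate point spectrum (the spectrum is closed). Hence sigma(S) is the closed disk of radius 119.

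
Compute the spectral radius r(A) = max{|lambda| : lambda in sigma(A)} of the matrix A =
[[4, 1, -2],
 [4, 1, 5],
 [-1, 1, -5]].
r(A) = (5 + sqrt(53))/2 ≈ 6.1401

The eigenvalues of A are the roots of its characteristic polynomial. With M = A (coefficients from the trace, the sum of principal 2x2 minors, and det A):
  p(λ) = det(λ I - M) = λ^3 - 32λ + 35.
By the rational root theorem any rational root is an integer divisor of 35. Testing λ = 5: p(5) = 125 + 0 - 160 + 35 = 0, so λ = 5 is a root. Dividing out (λ - 5) leaves p(λ) = (λ - 5)(λ^2 + 5λ - 7). For λ^2 + 5λ - 7 the discriminant is 53. It is nonnegative but not a perfect square, so the roots are real and irrational: λ = (-5 ± sqrt(53))/2 ≈ 1.1401, -6.1401.
Thus the eigenvalues (to 4 decimals) are 1.1401 (modulus 1.1401); -6.1401 (modulus 6.1401); 5 (modulus 5). The spectral radius is the largest modulus: r(A) = (5 + sqrt(53))/2 ≈ 6.1401. (Cross-check: r(A) ≤ ||A||_2 ≈ 7.9704; equality holds whenever A is normal, though it can also hold for some non-normal A.)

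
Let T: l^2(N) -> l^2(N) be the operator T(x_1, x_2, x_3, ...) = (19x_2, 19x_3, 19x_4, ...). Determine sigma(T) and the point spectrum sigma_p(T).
sigma(T) = closed disk {z in C : |z| ≤ 19}; sigma_p(T) = open disk {z in C : |z| < 19}

Note T = 19·V where V is the unit left shift (V x)_k = x_{k+1}; so sigma(T) = 19·sigma(V) and ||T|| = 19||V||. ||T x||^2 = 361sum_{k≥2} |x_k|^2 ≤ 361||x||^2, with equality on {x : x_1 = 0}, so ||T|| = 19. For any lambda with |lambda| < 19, set r = lambda/19 (|r| < 1); the vector x = (1, r, r^2, ...) is in l^2 and satisfies T x = 19(r, r^2, ...) = lambda x, so lambda is an eigenvalue. On the boundary |lambda| = 19 the geometric series diverges, so no l^2 eigenvector exists, but these lambda lie in the approximate point spectrum. Hence sigma(T) is the closed disk of radius 19 and sigma_p(T) is the open disk.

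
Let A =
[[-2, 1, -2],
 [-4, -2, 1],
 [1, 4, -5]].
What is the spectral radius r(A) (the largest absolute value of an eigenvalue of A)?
r(A) ≈ 4.9931

The eigenvalues of A are the roots of its characteristic polynomial. With M = A (coefficients from the trace, the sum of principal 2x2 minors, and det A):
  p(λ) = det(λ I - M) = λ^3 + 9λ^2 + 26λ + 3.
No integer candidate from the rational root theorem (±divisors of 3) is a root, so the roots are irrational. The cubic discriminant is Δ = -11903 < 0, so there is one real root and a complex-conjugate pair. p(-1) = -15 and p(0) = 3 have opposite signs, so a root lies in (-1, 0); Newton's method refines it to λ ≈ -0.1203. Dividing out (λ - (-0.1203)) leaves approximately λ^2 + 8.8797λ + 24.9315. For λ^2 + 8.8797λ + 24.9315 the discriminant is -20.8775. It is negative, so the remaining roots are the complex-conjugate pair λ ≈ -4.4398 ± 2.2846i. Their product equals the constant term, so |λ|^2 ≈ 24.9315 and |λ| ≈ 4.9931.
Thus the eigenvalues (to 4 decimals) are -0.1203 (modulus 0.1203); -4.4398 ± 2.2846i (modulus 4.9931). The spectral radius is the largest modulus: r(A) ≈ 4.9931. (Cross-check: r(A) ≤ ||A||_2 ≈ 7.2945; equality holds whenever A is normal, though it can also hold for some non-normal A.)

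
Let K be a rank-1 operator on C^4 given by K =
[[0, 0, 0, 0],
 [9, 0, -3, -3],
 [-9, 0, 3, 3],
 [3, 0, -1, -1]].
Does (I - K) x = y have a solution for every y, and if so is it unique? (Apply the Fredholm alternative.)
(I - K) is invertible (det(I - K) = -1 ≠ 0), so for every y in C^4 the equation (I - K) x = y has a unique solution.

K has rank 1, so it is an outer product K = u v^T: every row of K is a multiple of one row vector. Reading off the entries, u = (0, 3, -3, 1) and v = (3, 0, -1, -1) (row i of K equals u_i·v^T). A rank-one matrix u v^T satisfies K u = u (v·u) and kills the (3)-dimensional subspace v^⊥, so its characteristic polynomial is lambda^3 (lambda - v·u) with v·u = tr K = 2. Hence the eigenvalues of I - K are 1 (multiplicity 3) and 1 - (2) = -1, so det(I - K) = -1. (Direct check: I - K =
[[1, 0, 0, 0],
 [-9, 1, 3, 3],
 [9, 0, -2, -3],
 [-3, 0, 1, 2]]
has determinant -1.) The finite-dimensional Fredholm alternative says: either (I - K) is invertible, or ker(I - K) ≠ {0} and then range(I - K) = ker((I - K)^*)^⊥, with dim ker(I - K) = dim ker((I - K)^*). Since det(I - K) ≠ 0, 1 is not an eigenvalue of K and ker(I - K) = {0}, so we are in the first case: for every y there is a unique x = (I - K)^(-1) y. Explicitly, by the Sherman–Morrison formula, (I - u v^T)^(-1) = I + u v^T/(1 - v·u), i.e. (I - K)^(-1) = I - K.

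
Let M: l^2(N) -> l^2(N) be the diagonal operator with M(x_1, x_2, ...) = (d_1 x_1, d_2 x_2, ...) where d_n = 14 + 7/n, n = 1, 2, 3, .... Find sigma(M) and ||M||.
sigma(M) = {14 + 7/n : n ≥ 1} ∪ {14}; ||M|| = 21

A bounded diagonal operator on l^2 with diagonal entries d_n has spectrum equal to the closure of {d_n : n ≥ 1}: every d_n is an eigenvalue (with eigenvector e_n), so {d_n} ⊂ sigma(M); the spectrum is closed, so its closure is too; and for lambda not in the closure, (M - lambda I) has bounded inverse (the diagonal entries 1/(d_n - lambda) are bounded). For our sequence d_n = 14 + 7/n, n = 1, 2, 3, ...:
  - {d_n} = {14 + 7/n : n ≥ 1}; the only limit point is 14
  - closure = {14 + 7/n : n ≥ 1} ∪ {14}
For the norm: a diagonal operator has ||M|| = sup_n |d_n|. Here d_n = 14 + 7/n is positive and decreasing, so sup_n |d_n| = d_1 = 14 + 7 = 21. So ||M|| = 21.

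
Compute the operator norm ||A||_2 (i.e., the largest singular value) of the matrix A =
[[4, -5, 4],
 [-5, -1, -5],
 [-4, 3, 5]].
||A||_2 ≈ 9.4512 (= sqrt(largest eigenvalue of A^T A))

||A||_2 = sigma_max(A) = sqrt(lambda_max(A^T A)). Form the symmetric matrix M = A^T A =
[[57, -27, 21],
 [-27, 35, 0],
 [21, 0, 66]].
Its characteristic polynomial (trace, sum of principal 2x2 minors, determinant of M give the coefficients) is
  p(λ) = det(λ I - M) = λ^3 - 158λ^2 + 6897λ - 68121.
No integer candidate from the rational root theorem (±divisors of 68121) is a root, so the roots are irrational. The cubic discriminant is Δ = 11323398897 > 0, so there are three distinct real roots. p(13) = -2965 and p(14) = 213 have opposite signs, so a root lies in (13, 14); Newton's method refines it to λ ≈ 13.9306. p(54) = 1053 and p(55) = -361 have opposite signs, so a root lies in (54, 55); Newton's method refines it to λ ≈ 54.7439. p(89) = -837 and p(90) = 1809 have opposite signs, so a root lies in (89, 90); Newton's method refines it to λ ≈ 89.3255. Check (Vieta): the three roots sum to 158, matching tr M = 158.
So the eigenvalues of A^T A are ≈ 13.9306, 54.7439, 89.3255 (all ≥ 0, as they must be for A^T A). The largest is λ_max ≈ 89.3255, hence ||A||_2 = sqrt(λ_max) ≈ 9.4512.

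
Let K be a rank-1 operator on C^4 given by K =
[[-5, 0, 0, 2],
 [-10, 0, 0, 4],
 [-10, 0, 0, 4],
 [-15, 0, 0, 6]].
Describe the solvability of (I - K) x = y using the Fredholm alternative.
(I - K) is singular (det(I - K) = 0, i.e. 1 ∈ sigma(K)). (I - K) x = y is solvable iff y ⊥ ker((I - K)^*) = span{(-5, 0, 0, 2)}, i.e. iff -5y_1 + 2y_4 = 0. When solvable, the solutions are x = y + c·(1, 2, 2, 3), c arbitrary (ker(I - K) = span{(1, 2, 2, 3)}, dimension 1).

K has rank 1, so it is an outer product K = u v^T: every row of K is a multiple of one row vector. Reading off the entries, u = (1, 2, 2, 3) and v = (-5, 0, 0, 2) (row i of K equals u_i·v^T). A rank-one matrix u v^T satisfies K u = u (v·u) and kills the (3)-dimensional subspace v^⊥, so its characteristic polynomial is lambda^3 (lambda - v·u) with v·u = tr K = 1. Hence the eigenvalues of I - K are 1 (multiplicity 3) and 1 - (1) = 0, so det(I - K) = 0. (Direct check: I - K =
[[6, 0, 0, -2],
 [10, 1, 0, -4],
 [10, 0, 1, -4],
 [15, 0, 0, -5]]
has determinant 0.) So 1 is an eigenvalue of K and (I - K) is not invertible. The finite-dimensional Fredholm alternative says: either (I - K) is invertible, or ker(I - K) ≠ {0} and then range(I - K) = ker((I - K)^*)^⊥, with dim ker(I - K) = dim ker((I - K)^*). We are in the second case, so we need both kernels. Kernel of I - K: (I - K) u = u - u (v·u) = u - u = 0, so ker(I - K) = span{u} = span{(1, 2, 2, 3)} (it is exactly 1-dimensional because rank(I - K) = 3). Kernel of the adjoint: K is real, so (I - K)^* = I - K^T = I - v u^T, and (I - v u^T) v = v - v (u·v) = 0; hence ker((I - K)^*) = span{v} = span{(-5, 0, 0, 2)}. Therefore (I - K) x = y is solvable iff <y, v> = 0, i.e. iff -5y_1 + 2y_4 = 0. When this holds, K y = u (v·y) = 0, so (I - K) y = y and x = y is a particular solution; the full solution set is the line x = y + c·u = y + c·(1, 2, 2, 3), c ∈ C.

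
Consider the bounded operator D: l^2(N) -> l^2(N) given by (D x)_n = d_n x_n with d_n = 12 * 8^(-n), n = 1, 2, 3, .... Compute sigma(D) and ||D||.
sigma(D) = {12 * 8^(-n) : n ≥ 1} ∪ {0}; ||D|| = 3/2

A bounded diagonal operator on l^2 with diagonal entries d_n has spectrum equal to the closure of {d_n : n ≥ 1}: every d_n is an eigenvalue (with eigenvector e_n), so {d_n} ⊂ sigma(D); the spectrum is closed, so its closure is too; and for lambda not in the closure, (D - lambda I) has bounded inverse (the diagonal entries 1/(d_n - lambda) are bounded). For our sequence d_n = 12 * 8^(-n), n = 1, 2, 3, ...:
  - {d_n} = {12 * 8^(-n) : n ≥ 1}; the only limit point is 0
  - closure = {12 * 8^(-n) : n ≥ 1} ∪ {0}
For the norm: a diagonal operator has ||D|| = sup_n |d_n|. Here d_n = 12 * 8^(-n) is positive and decreasing, so sup_n |d_n| = d_1 = 12/8 = 3/2. So ||D|| = 3/2.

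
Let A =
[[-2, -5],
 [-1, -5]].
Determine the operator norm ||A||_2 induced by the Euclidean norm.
||A||_2 = sqrt((55 + sqrt(2925))/2) ≈ 7.3852 (= sqrt(largest eigenvalue of A^T A))

||A||_2 = sigma_max(A) = sqrt(lambda_max(A^T A)). Form the symmetric matrix M = A^T A =
[[5, 15],
 [15, 50]].
Its characteristic polynomial (trace, determinant of M give the coefficients) is
  p(λ) = det(λ I - M) = λ^2 - 55λ + 25.
For λ^2 - 55λ + 25 the discriminant is 2925. It is nonnegative but not a perfect square, so the roots are real and irrational: λ = (55 ± sqrt(2925))/2 ≈ 54.5416, 0.4584.
So the eigenvalues of A^T A are ≈ 0.4584, 54.5416 (all ≥ 0, as they must be for A^T A). The largest is λ_max = (55 + sqrt(2925))/2 ≈ 54.5416, hence ||A||_2 = sqrt(λ_max) = sqrt((55 + sqrt(2925))/2) ≈ 7.3852.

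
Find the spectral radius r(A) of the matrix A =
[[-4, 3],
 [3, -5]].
r(A) = (9 + sqrt(37))/2 ≈ 7.5414

The eigenvalues of A are the roots of its characteristic polynomial. With M = A (coefficients from the trace and determinant):
  p(λ) = det(λ I - M) = λ^2 + 9λ + 11.
For λ^2 + 9λ + 11 the discriminant is 37. It is nonnegative but not a perfect square, so the roots are real and irrational: λ = (-9 ± sqrt(37))/2 ≈ -1.4586, -7.5414.
Thus the eigenvalues (to 4 decimals) are -1.4586 (modulus 1.4586); -7.5414 (modulus 7.5414). The spectral radius is the largest modulus: r(A) = (9 + sqrt(37))/2 ≈ 7.5414. (Cross-check: r(A) ≤ ||A||_2 ≈ 7.5414; equality holds whenever A is normal, though it can also hold for some non-normal A.)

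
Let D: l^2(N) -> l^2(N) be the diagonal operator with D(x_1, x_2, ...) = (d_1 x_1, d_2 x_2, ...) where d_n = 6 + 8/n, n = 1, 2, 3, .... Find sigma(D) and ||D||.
sigma(D) = {6 + 8/n : n ≥ 1} ∪ {6}; ||D|| = 14

A bounded diagonal operator on l^2 with diagonal entries d_n has spectrum equal to the closure of {d_n : n ≥ 1}: every d_n is an eigenvalue (with eigenvector e_n), so {d_n} ⊂ sigma(D); the spectrum is closed, so its closure is too; and for lambda not in the closure, (D - lambda I) has bounded inverse (the diagonal entries 1/(d_n - lambda) are bounded). For our sequence d_n = 6 + 8/n, n = 1, 2, 3, ...:
  - {d_n} = {6 + 8/n : n ≥ 1}; the only limit point is 6
  - closure = {6 + 8/n : n ≥ 1} ∪ {6}
For the norm: a diagonal operator has ||D|| = sup_n |d_n|. Here d_n = 6 + 8/n is positive and decreasing, so sup_n |d_n| = d_1 = 6 + 8 = 14. So ||D|| = 14.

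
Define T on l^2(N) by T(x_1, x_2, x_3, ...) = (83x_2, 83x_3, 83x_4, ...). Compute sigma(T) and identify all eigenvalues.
sigma(T) = closed disk {z in C : |z| ≤ 83}; sigma_p(T) = open disk {z in C : |z| < 83}

Note T = 83·V where V is the unit left shift (V x)_k = x_{k+1}; so sigma(T) = 83·sigma(V) and ||T|| = 83||V||. ||T x||^2 = 6889sum_{k≥2} |x_k|^2 ≤ 6889||x||^2, with equality on {x : x_1 = 0}, so ||T|| = 83. For any lambda with |lambda| < 83, set r = lambda/83 (|r| < 1); the vector x = (1, r, r^2, ...) is in l^2 and satisfies T x = 83(r, r^2, ...) = lambda x, so lambda is an eigenvalue. On the boundary |lambda| = 83 the geometric series diverges, so no l^2 eigenvector exists, but these lambda lie in the approximate point spectrum. Hence sigma(T) is the closed disk of radius 83 and sigma_p(T) is the open disk.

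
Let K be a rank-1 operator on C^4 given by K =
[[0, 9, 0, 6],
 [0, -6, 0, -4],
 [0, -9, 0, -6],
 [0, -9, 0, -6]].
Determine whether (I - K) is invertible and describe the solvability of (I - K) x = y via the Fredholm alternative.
(I - K) is invertible (det(I - K) = 13 ≠ 0), so for every y in C^4 the equation (I - K) x = y has a unique solution.

K has rank 1, so it is an outer product K = u v^T: every row of K is a multiple of one row vector. Reading off the entries, u = (-3, 2, 3, 3) and v = (0, -3, 0, -2) (row i of K equals u_i·v^T). A rank-one matrix u v^T satisfies K u = u (v·u) and kills the (3)-dimensional subspace v^⊥, so its characteristic polynomial is lambda^3 (lambda - v·u) with v·u = tr K = -12. Hence the eigenvalues of I - K are 1 (multiplicity 3) and 1 - (-12) = 13, so det(I - K) = 13. (Direct check: I - K =
[[1, -9, 0, -6],
 [0, 7, 0, 4],
 [0, 9, 1, 6],
 [0, 9, 0, 7]]
has determinant 13.) The finite-dimensional Fredholm alternative says: either (I - K) is invertible, or ker(I - K) ≠ {0} and then range(I - K) = ker((I - K)^*)^⊥, with dim ker(I - K) = dim ker((I - K)^*). Since det(I - K) ≠ 0, 1 is not an eigenvalue of K and ker(I - K) = {0}, so we are in the first case: for every y there is a unique x = (I - K)^(-1) y. Explicitly, by the Sherman–Morrison formula, (I - u v^T)^(-1) = I + u v^T/(1 - v·u), i.e. (I - K)^(-1) = I + K/(13).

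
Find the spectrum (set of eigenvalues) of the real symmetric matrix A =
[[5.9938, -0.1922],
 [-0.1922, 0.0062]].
sigma(A) ≈ {0, 6}

A is real symmetric, so its spectrum consists of real eigenvalues. Expanding the characteristic polynomial of the displayed matrix gives
  det(λ I - A) = p(λ) = λ^2 + (-6)λ + (0).
Solving p(λ) = 0 yields eigenvalues ≈ 0, 6. (A is shown rounded to 4 decimals, so these recover the underlying integer eigenvalues to within that precision.)
Verification: the trace of A = 6 equals the sum of eigenvalues 6, and det(A) ≈ 0.0002 matches the eigenvalue product 0.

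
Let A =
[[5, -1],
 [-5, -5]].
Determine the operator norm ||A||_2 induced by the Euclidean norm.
||A||_2 = sqrt((76 + sqrt(2176))/2) ≈ 7.831 (= sqrt(largest eigenvalue of A^T A))

||A||_2 = sigma_max(A) = sqrt(lambda_max(A^T A)). Form the symmetric matrix M = A^T A =
[[50, 20],
 [20, 26]].
Its characteristic polynomial (trace, determinant of M give the coefficients) is
  p(λ) = det(λ I - M) = λ^2 - 76λ + 900.
For λ^2 - 76λ + 900 the discriminant is 2176. It is nonnegative but not a perfect square, so the roots are real and irrational: λ = (76 ± sqrt(2176))/2 ≈ 61.3238, 14.6762.
So the eigenvalues of A^T A are ≈ 14.6762, 61.3238 (all ≥ 0, as they must be for A^T A). The largest is λ_max = (76 + sqrt(2176))/2 ≈ 61.3238, hence ||A||_2 = sqrt(λ_max) = sqrt((76 + sqrt(2176))/2) ≈ 7.831.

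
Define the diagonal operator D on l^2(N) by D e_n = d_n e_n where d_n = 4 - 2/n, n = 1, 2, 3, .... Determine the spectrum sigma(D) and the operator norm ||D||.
sigma(D) = {4 - 2/n : n ≥ 1} ∪ {4}; ||D|| = 4

A bounded diagonal operator on l^2 with diagonal entries d_n has spectrum equal to the closure of {d_n : n ≥ 1}: every d_n is an eigenvalue (with eigenvector e_n), so {d_n} ⊂ sigma(D); the spectrum is closed, so its closure is too; and for lambda not in the closure, (D - lambda I) has bounded inverse (the diagonal entries 1/(d_n - lambda) are bounded). For our sequence d_n = 4 - 2/n, n = 1, 2, 3, ...:
  - {d_n} = {4 - 2/n : n ≥ 1}; the only limit point is 4
  - closure = {4 - 2/n : n ≥ 1} ∪ {4}
For the norm: a diagonal operator has ||D|| = sup_n |d_n|. Here d_n = 4 - 2/n increases monotonically from d_1 = 2 toward 4, with all terms in [2, 4); so sup_n |d_n| = 4 (the supremum is the limit, not attained). So ||D|| = 4.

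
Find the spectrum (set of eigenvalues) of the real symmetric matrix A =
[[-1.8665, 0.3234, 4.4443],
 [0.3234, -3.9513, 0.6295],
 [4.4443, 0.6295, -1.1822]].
sigma(A) ≈ {-6, -4, 3}

A is real symmetric, so its spectrum consists of real eigenvalues. Expanding the characteristic polynomial of the displayed matrix gives
  det(λ I - A) = p(λ) = λ^3 + (7)λ^2 + (-6)λ + (-72).
Solving p(λ) = 0 yields eigenvalues ≈ -6, -4, 3. (A is shown rounded to 4 decimals, so these recover the underlying integer eigenvalues to within that precision.)
Verification: the trace of A = -7 equals the sum of eigenvalues -7, and det(A) ≈ 71.9993 matches the eigenvalue product 72.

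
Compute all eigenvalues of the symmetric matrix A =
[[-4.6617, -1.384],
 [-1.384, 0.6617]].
sigma(A) ≈ {-5, 1}

A is real symmetric, so its spectrum consists of real eigenvalues. Expanding the characteristic polynomial of the displayed matrix gives
  det(λ I - A) = p(λ) = λ^2 + (4)λ + (-5).
Solving p(λ) = 0 yields eigenvalues ≈ -5, 1. (A is shown rounded to 4 decimals, so these recover the underlying integer eigenvalues to within that precision.)
Verification: the trace of A = -4 equals the sum of eigenvalues -4, and det(A) ≈ -5.0001 matches the eigenvalue product -5.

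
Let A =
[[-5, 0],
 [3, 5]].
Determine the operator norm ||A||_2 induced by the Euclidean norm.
||A||_2 = sqrt((59 + sqrt(981))/2) ≈ 6.7202 (= sqrt(largest eigenvalue of A^T A))

||A||_2 = sigma_max(A) = sqrt(lambda_max(A^T A)). Form the symmetric matrix M = A^T A =
[[34, 15],
 [15, 25]].
Its characteristic polynomial (trace, determinant of M give the coefficients) is
  p(λ) = det(λ I - M) = λ^2 - 59λ + 625.
For λ^2 - 59λ + 625 the discriminant is 981. It is nonnegative but not a perfect square, so the roots are real and irrational: λ = (59 ± sqrt(981))/2 ≈ 45.1605, 13.8395.
So the eigenvalues of A^T A are ≈ 13.8395, 45.1605 (all ≥ 0, as they must be for A^T A). The largest is λ_max = (59 + sqrt(981))/2 ≈ 45.1605, hence ||A||_2 = sqrt(λ_max) = sqrt((59 + sqrt(981))/2) ≈ 6.7202.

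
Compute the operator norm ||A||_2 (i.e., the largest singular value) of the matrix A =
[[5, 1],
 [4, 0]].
||A||_2 = sqrt((42 + sqrt(1700))/2) ≈ 6.451 (= sqrt(largest eigenvalue of A^T A))

||A||_2 = sigma_max(A) = sqrt(lambda_max(A^T A)). Form the symmetric matrix M = A^T A =
[[41, 5],
 [5, 1]].
Its characteristic polynomial (trace, determinant of M give the coefficients) is
  p(λ) = det(λ I - M) = λ^2 - 42λ + 16.
For λ^2 - 42λ + 16 the discriminant is 1700. It is nonnegative but not a perfect square, so the roots are real and irrational: λ = (42 ± sqrt(1700))/2 ≈ 41.6155, 0.3845.
So the eigenvalues of A^T A are ≈ 0.3845, 41.6155 (all ≥ 0, as they must be for A^T A). The largest is λ_max = (42 + sqrt(1700))/2 ≈ 41.6155, hence ||A||_2 = sqrt(λ_max) = sqrt((42 + sqrt(1700))/2) ≈ 6.451.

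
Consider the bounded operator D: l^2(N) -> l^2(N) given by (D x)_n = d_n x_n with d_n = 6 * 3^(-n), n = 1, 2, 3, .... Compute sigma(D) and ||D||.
sigma(D) = {6 * 3^(-n) : n ≥ 1} ∪ {0}; ||D|| = 2

A bounded diagonal operator on l^2 with diagonal entries d_n has spectrum equal to the closure of {d_n : n ≥ 1}: every d_n is an eigenvalue (with eigenvector e_n), so {d_n} ⊂ sigma(D); the spectrum is closed, so its closure is too; and for lambda not in the closure, (D - lambda I) has bounded inverse (the diagonal entries 1/(d_n - lambda) are bounded). For our sequence d_n = 6 * 3^(-n), n = 1, 2, 3, ...:
  - {d_n} = {6 * 3^(-n) : n ≥ 1}; the only limit point is 0
  - closure = {6 * 3^(-n) : n ≥ 1} ∪ {0}
For the norm: a diagonal operator has ||D|| = sup_n |d_n|. Here d_n = 6 * 3^(-n) is positive and decreasing, so sup_n |d_n| = d_1 = 6/3 = 2. So ||D|| = 2.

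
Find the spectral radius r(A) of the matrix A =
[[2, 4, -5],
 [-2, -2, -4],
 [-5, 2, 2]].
r(A) ≈ 7.1826

The eigenvalues of A are the roots of its characteristic polynomial. With M = A (coefficients from the trace, the sum of principal 2x2 minors, and det A):
  p(λ) = det(λ I - M) = λ^3 - 2λ^2 - 13λ - 174.
No integer candidate from the rational root theorem (±divisors of 174) is a root, so the roots are irrational. The cubic discriminant is Δ = -894988 < 0, so there is one real root and a complex-conjugate pair. p(7) = -20 and p(8) = 106 have opposite signs, so a root lies in (7, 8); Newton's method refines it to λ ≈ 7.1826. Dividing out (λ - (7.1826)) leaves approximately λ^2 + 5.1826λ + 24.2251. For λ^2 + 5.1826λ + 24.2251 the discriminant is -70.0405. It is negative, so the remaining roots are the complex-conjugate pair λ ≈ -2.5913 ± 4.1845i. Their product equals the constant term, so |λ|^2 ≈ 24.2251 and |λ| ≈ 4.9219.
Thus the eigenvalues (to 4 decimals) are 7.1826 (modulus 7.1826); -2.5913 ± 4.1845i (modulus 4.9219). The spectral radius is the largest modulus: r(A) ≈ 7.1826. (Cross-check: r(A) ≤ ||A||_2 ≈ 7.3795; equality holds whenever A is normal, though it can also hold for some non-normal A.)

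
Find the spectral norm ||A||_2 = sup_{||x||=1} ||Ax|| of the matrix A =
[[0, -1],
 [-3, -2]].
||A||_2 = sqrt((14 + sqrt(160))/2) ≈ 3.6503 (= sqrt(largest eigenvalue of A^T A))

||A||_2 = sigma_max(A) = sqrt(lambda_max(A^T A)). Form the symmetric matrix M = A^T A =
[[9, 6],
 [6, 5]].
Its characteristic polynomial (trace, determinant of M give the coefficients) is
  p(λ) = det(λ I - M) = λ^2 - 14λ + 9.
For λ^2 - 14λ + 9 the discriminant is 160. It is nonnegative but not a perfect square, so the roots are real and irrational: λ = (14 ± sqrt(160))/2 ≈ 13.3246, 0.6754.
So the eigenvalues of A^T A are ≈ 0.6754, 13.3246 (all ≥ 0, as they must be for A^T A). The largest is λ_max = (14 + sqrt(160))/2 ≈ 13.3246, hence ||A||_2 = sqrt(λ_max) = sqrt((14 + sqrt(160))/2) ≈ 3.6503.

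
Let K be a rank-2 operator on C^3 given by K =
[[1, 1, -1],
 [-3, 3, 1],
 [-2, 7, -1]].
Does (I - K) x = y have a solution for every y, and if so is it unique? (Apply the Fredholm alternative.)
(I - K) is invertible (det(I - K) = -9 ≠ 0), so for every y in C^3 the equation (I - K) x = y has a unique solution.

K has rank 2 and factors as K = U V^T = u1 v1^T + u2 v2^T with u1 = (0, 2, 3), v1 = (-1, 2, 0), u2 = (1, -1, 1), v2 = (1, 1, -1) (multiplying out reproduces the displayed K). The nonzero eigenvalues of U V^T coincide with those of the 2 x 2 matrix G = V^T U = [[v1·u1, v1·u2], [v2·u1, v2·u2]] = [[4, -3], [-1, -1]], and by the Sylvester determinant identity det(I_3 - U V^T) = det(I_2 - V^T U) = det([[-3, 3], [1, 2]]) = (-3)(2) - (3)(1) = -9. (Direct check: I - K =
[[0, -1, 1],
 [3, -2, -1],
 [2, -7, 2]]
has determinant -9.) The finite-dimensional Fredholm alternative says: either (I - K) is invertible, or ker(I - K) ≠ {0} and then range(I - K) = ker((I - K)^*)^⊥, with dim ker(I - K) = dim ker((I - K)^*). Since det(I - K) ≠ 0, 1 is not an eigenvalue of K and ker(I - K) = {0}, so we are in the first case: for every y there is a unique x = (I - K)^(-1) y. (Explicitly, by the Woodbury identity, (I - U V^T)^(-1) = I + U (I_2 - G)^(-1) V^T.)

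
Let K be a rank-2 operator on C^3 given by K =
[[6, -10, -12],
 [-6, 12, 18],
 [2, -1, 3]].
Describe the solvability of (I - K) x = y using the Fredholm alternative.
(I - K) is invertible (det(I - K) = 88 ≠ 0), so for every y in C^3 the equation (I - K) x = y has a unique solution.

K has rank 2 and factors as K = U V^T = u1 v1^T + u2 v2^T with u1 = (-3, 3, -1), v1 = (-2, 3, 3), u2 = (1, -3, -2), v2 = (0, -1, -3) (multiplying out reproduces the displayed K). The nonzero eigenvalues of U V^T coincide with those of the 2 x 2 matrix G = V^T U = [[v1·u1, v1·u2], [v2·u1, v2·u2]] = [[12, -17], [0, 9]], and by the Sylvester determinant identity det(I_3 - U V^T) = det(I_2 - V^T U) = det([[-11, 17], [0, -8]]) = (-11)(-8) - (17)(0) = 88. (Direct check: I - K =
[[-5, 10, 12],
 [6, -11, -18],
 [-2, 1, -2]]
has determinant 88.) The finite-dimensional Fredholm alternative says: either (I - K) is invertible, or ker(I - K) ≠ {0} and then range(I - K) = ker((I - K)^*)^⊥, with dim ker(I - K) = dim ker((I - K)^*). Since det(I - K) ≠ 0, 1 is not an eigenvalue of K and ker(I - K) = {0}, so we are in the first case: for every y there is a unique x = (I - K)^(-1) y. (Explicitly, by the Woodbury identity, (I - U V^T)^(-1) = I + U (I_2 - G)^(-1) V^T.)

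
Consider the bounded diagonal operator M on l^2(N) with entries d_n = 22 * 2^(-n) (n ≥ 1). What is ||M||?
||M|| = 11 (attained at n = 1)

For M diagonal, ||M|| = sup_n |d_n|. The sequence d_n = 22 * 2^(-n) is positive and strictly decreasing (ratio 2^(-1) < 1), so the supremum is d_1 = 22/2 = 11. Hence ||M|| = 11.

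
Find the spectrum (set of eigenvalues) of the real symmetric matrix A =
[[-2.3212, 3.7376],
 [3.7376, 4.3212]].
sigma(A) ≈ {-4, 6}

A is real symmetric, so its spectrum consists of real eigenvalues. Expanding the characteristic polynomial of the displayed matrix gives
  det(λ I - A) = p(λ) = λ^2 + (-2)λ + (-24).
Solving p(λ) = 0 yields eigenvalues ≈ -4, 6. (A is shown rounded to 4 decimals, so these recover the underlying integer eigenvalues to within that precision.)
Verification: the trace of A = 2 equals the sum of eigenvalues 2, and det(A) ≈ -24.0000 matches the eigenvalue product -24.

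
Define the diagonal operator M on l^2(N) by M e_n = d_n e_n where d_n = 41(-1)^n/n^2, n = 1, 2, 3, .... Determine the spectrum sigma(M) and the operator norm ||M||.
sigma(M) = {41(-1)^n/n^2 : n ≥ 1} ∪ {0}; ||M|| = 41

A bounded diagonal operator on l^2 with diagonal entries d_n has spectrum equal to the closure of {d_n : n ≥ 1}: every d_n is an eigenvalue (with eigenvector e_n), so {d_n} ⊂ sigma(M); the spectrum is closed, so its closure is too; and for lambda not in the closure, (M - lambda I) has bounded inverse (the diagonal entries 1/(d_n - lambda) are bounded). For our sequence d_n = 41(-1)^n/n^2, n = 1, 2, 3, ...:
  - {d_n} = {41(-1)^n/n^2 : n ≥ 1}; the only limit point is 0
  - closure = {41(-1)^n/n^2 : n ≥ 1} ∪ {0}
For the norm: a diagonal operator has ||M|| = sup_n |d_n|. Here |d_n| = 41/n^2 is decreasing, so sup_n |d_n| = |d_1| = 41. So ||M|| = 41.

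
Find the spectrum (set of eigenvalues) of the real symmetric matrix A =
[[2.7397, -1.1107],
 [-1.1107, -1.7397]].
sigma(A) ≈ {-2, 3}

A is real symmetric, so its spectrum consists of real eigenvalues. Expanding the characteristic polynomial of the displayed matrix gives
  det(λ I - A) = p(λ) = λ^2 + (-1)λ + (-6).
Solving p(λ) = 0 yields eigenvalues ≈ -2, 3. (A is shown rounded to 4 decimals, so these recover the underlying integer eigenvalues to within that precision.)
Verification: the trace of A = 1 equals the sum of eigenvalues 1, and det(A) ≈ -5.9999 matches the eigenvalue product -6.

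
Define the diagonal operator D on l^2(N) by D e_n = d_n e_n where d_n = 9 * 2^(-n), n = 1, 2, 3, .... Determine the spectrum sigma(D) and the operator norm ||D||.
sigma(D) = {9 * 2^(-n) : n ≥ 1} ∪ {0}; ||D|| = 9/2

A bounded diagonal operator on l^2 with diagonal entries d_n has spectrum equal to the closure of {d_n : n ≥ 1}: every d_n is an eigenvalue (with eigenvector e_n), so {d_n} ⊂ sigma(D); the spectrum is closed, so its closure is too; and for lambda not in the closure, (D - lambda I) has bounded inverse (the diagonal entries 1/(d_n - lambda) are bounded). For our sequence d_n = 9 * 2^(-n), n = 1, 2, 3, ...:
  - {d_n} = {9 * 2^(-n) : n ≥ 1}; the only limit point is 0
  - closure = {9 * 2^(-n) : n ≥ 1} ∪ {0}
For the norm: a diagonal operator has ||D|| = sup_n |d_n|. Here d_n = 9 * 2^(-n) is positive and decreasing, so sup_n |d_n| = d_1 = 9/2. So ||D|| = 9/2.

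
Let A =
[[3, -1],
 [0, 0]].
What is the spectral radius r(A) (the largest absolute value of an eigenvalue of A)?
r(A) = 3

The eigenvalues of A are the roots of its characteristic polynomial. With M = A (coefficients from the trace and determinant):
  p(λ) = det(λ I - M) = λ^2 - 3λ.
For λ^2 - 3λ the discriminant is 9. It is a perfect square (3^2), so the roots are rational: λ = (3 ± 3)/2 = 3, 0.
Thus the eigenvalues (to 4 decimals) are 3 (modulus 3); 0 (modulus 0). The spectral radius is the largest modulus: r(A) = 3. (Cross-check: r(A) ≤ ||A||_2 ≈ 3.1623; equality holds whenever A is normal, though it can also hold for some non-normal A.)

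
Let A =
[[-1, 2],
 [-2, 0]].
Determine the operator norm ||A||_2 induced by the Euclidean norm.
||A||_2 = sqrt((9 + sqrt(17))/2) ≈ 2.5616 (= sqrt(largest eigenvalue of A^T A))

||A||_2 = sigma_max(A) = sqrt(lambda_max(A^T A)). Form the symmetric matrix M = A^T A =
[[5, -2],
 [-2, 4]].
Its characteristic polynomial (trace, determinant of M give the coefficients) is
  p(λ) = det(λ I - M) = λ^2 - 9λ + 16.
For λ^2 - 9λ + 16 the discriminant is 17. It is nonnegative but not a perfect square, so the roots are real and irrational: λ = (9 ± sqrt(17))/2 ≈ 6.5616, 2.4384.
So the eigenvalues of A^T A are ≈ 2.4384, 6.5616 (all ≥ 0, as they must be for A^T A). The largest is λ_max = (9 + sqrt(17))/2 ≈ 6.5616, hence ||A||_2 = sqrt(λ_max) = sqrt((9 + sqrt(17))/2) ≈ 2.5616.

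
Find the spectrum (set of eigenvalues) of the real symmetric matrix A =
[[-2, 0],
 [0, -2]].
sigma(A) ≈ {-2} (-2 with multiplicity 2)

A is real symmetric, so its spectrum consists of real eigenvalues. Expanding the characteristic polynomial of the displayed matrix gives
  det(λ I - A) = p(λ) = λ^2 + (4)λ + (4).
Solving p(λ) = 0 yields eigenvalues ≈ -2, -2. (A is shown rounded to 4 decimals, so these recover the underlying integer eigenvalues to within that precision.)
Verification: the trace of A = -4 equals the sum of eigenvalues -4, and det(A) ≈ 4.0000 matches the eigenvalue product 4.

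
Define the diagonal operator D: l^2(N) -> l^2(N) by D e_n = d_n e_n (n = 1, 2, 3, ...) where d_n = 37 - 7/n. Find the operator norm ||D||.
||D|| = 37

For a diagonal operator on l^2 with entries d_n, ||D|| = sup_n |d_n|. Here d_1 = 30, d_2 = 67/2, ..., and d_n = 37 - 7/n increases monotonically toward 37. All terms lie in [30, 37), so |d_n| = d_n and the supremum is the limit 37, which is not attained by any individual d_n. Hence ||D|| = 37.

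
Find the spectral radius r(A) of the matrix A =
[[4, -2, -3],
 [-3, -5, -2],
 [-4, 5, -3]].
r(A) ≈ 5.977

The eigenvalues of A are the roots of its characteristic polynomial. With M = A (coefficients from the trace, the sum of principal 2x2 minors, and det A):
  p(λ) = det(λ I - M) = λ^3 + 4λ^2 - 25λ - 207.
No integer candidate from the rational root theorem (±divisors of 207) is a root, so the roots are irrational. The cubic discriminant is Δ = -658831 < 0, so there is one real root and a complex-conjugate pair. p(5) = -107 and p(6) = 3 have opposite signs, so a root lies in (5, 6); Newton's method refines it to λ ≈ 5.977. Dividing out (λ - (5.977)) leaves approximately λ^2 + 9.977λ + 34.6327. For λ^2 + 9.977λ + 34.6327 the discriminant is -38.9901. It is negative, so the remaining roots are the complex-conjugate pair λ ≈ -4.9885 ± 3.1221i. Their product equals the constant term, so |λ|^2 ≈ 34.6327 and |λ| ≈ 5.885.
Thus the eigenvalues (to 4 decimals) are 5.977 (modulus 5.977); -4.9885 ± 3.1221i (modulus 5.885). The spectral radius is the largest modulus: r(A) ≈ 5.977. (Cross-check: r(A) ≤ ||A||_2 ≈ 7.8848; equality holds whenever A is normal, though it can also hold for some non-normal A.)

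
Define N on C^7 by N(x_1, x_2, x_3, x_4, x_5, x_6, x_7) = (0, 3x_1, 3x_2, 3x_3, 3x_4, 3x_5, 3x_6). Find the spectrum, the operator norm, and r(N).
sigma(N) = {0}; ||N|| = 3; r(N) = 0. (N is nilpotent with N^7 = 0.)

On C^7, N is a strictly lower-triangular matrix with 3 on the subdiagonal and zeros elsewhere, so its characteristic polynomial is lambda^7 and every eigenvalue is 0: sigma(N) = {0}. For the operator norm, N e_i = 3e_{i+1} for i = 1, ..., 6 and N e_7 = 0, so the singular values of N are 3 (with multiplicity 6) and 0; hence ||N|| = 3. The spectral radius r(N) = max|lambda| = 0. Note ||N|| > r(N) — characteristic of non-normal nilpotent operators. Indeed N^7 = 0.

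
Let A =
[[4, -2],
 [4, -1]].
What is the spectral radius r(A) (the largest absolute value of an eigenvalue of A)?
r(A) = 2

The eigenvalues of A are the roots of its characteristic polynomial. With M = A (coefficients from the trace and determinant):
  p(λ) = det(λ I - M) = λ^2 - 3λ + 4.
For λ^2 - 3λ + 4 the discriminant is -7. It is negative, so the roots are the complex-conjugate pair λ = 3/2 ± (sqrt(7)/2) i ≈ 1.5 ± 1.3229i. For a conjugate pair the product of the roots equals the constant term, so |λ|^2 = 4 and |λ| = sqrt(4) = 2.
Thus the eigenvalues (to 4 decimals) are 1.5 ± 1.3229i (modulus 2). The spectral radius is the largest modulus: r(A) = 2. (Cross-check: r(A) ≤ ||A||_2 ≈ 6.0467; equality holds whenever A is normal, though it can also hold for some non-normal A.)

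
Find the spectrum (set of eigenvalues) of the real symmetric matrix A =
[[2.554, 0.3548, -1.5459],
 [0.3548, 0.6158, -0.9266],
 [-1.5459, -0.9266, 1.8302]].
sigma(A) ≈ {0, 1, 4}

A is real symmetric, so its spectrum consists of real eigenvalues. Expanding the characteristic polynomial of the displayed matrix gives
  det(λ I - A) = p(λ) = λ^3 + (-5)λ^2 + (4)λ + (0).
Solving p(λ) = 0 yields eigenvalues ≈ 0, 1, 4. (A is shown rounded to 4 decimals, so these recover the underlying integer eigenvalues to within that precision.)
Verification: the trace of A = 5 equals the sum of eigenvalues 5, and det(A) ≈ 0.0000 matches the eigenvalue product 0.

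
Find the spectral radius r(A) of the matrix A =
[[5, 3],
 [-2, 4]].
r(A) = sqrt(26) ≈ 5.099

The eigenvalues of A are the roots of its characteristic polynomial. With M = A (coefficients from the trace and determinant):
  p(λ) = det(λ I - M) = λ^2 - 9λ + 26.
For λ^2 - 9λ + 26 the discriminant is -23. It is negative, so the roots are the complex-conjugate pair λ = 9/2 ± (sqrt(23)/2) i ≈ 4.5 ± 2.3979i. For a conjugate pair the product of the roots equals the constant term, so |λ|^2 = 26 and |λ| = sqrt(26) ≈ 5.099.
Thus the eigenvalues (to 4 decimals) are 4.5 ± 2.3979i (modulus 5.099). The spectral radius is the largest modulus: r(A) = sqrt(26) ≈ 5.099. (Cross-check: r(A) ≤ ||A||_2 ≈ 5.8549; equality holds whenever A is normal, though it can also hold for some non-normal A.)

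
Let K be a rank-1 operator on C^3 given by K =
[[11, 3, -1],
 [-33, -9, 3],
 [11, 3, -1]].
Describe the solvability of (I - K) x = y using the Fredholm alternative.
(I - K) is singular (det(I - K) = 0, i.e. 1 ∈ sigma(K)). (I - K) x = y is solvable iff y ⊥ ker((I - K)^*) = span{(11, 3, -1)}, i.e. iff 11y_1 + 3y_2 - y_3 = 0. When solvable, the solutions are x = y + c·(1, -3, 1), c arbitrary (ker(I - K) = span{(1, -3, 1)}, dimension 1).

K has rank 1, so it is an outer product K = u v^T: every row of K is a multiple of one row vector. Reading off the entries, u = (1, -3, 1) and v = (11, 3, -1) (row i of K equals u_i·v^T). A rank-one matrix u v^T satisfies K u = u (v·u) and kills the (2)-dimensional subspace v^⊥, so its characteristic polynomial is lambda^2 (lambda - v·u) with v·u = tr K = 1. Hence the eigenvalues of I - K are 1 (multiplicity 2) and 1 - (1) = 0, so det(I - K) = 0. (Direct check: I - K =
[[-10, -3, 1],
 [33, 10, -3],
 [-11, -3, 2]]
has determinant 0.) So 1 is an eigenvalue of K and (I - K) is not invertible. The finite-dimensional Fredholm alternative says: either (I - K) is invertible, or ker(I - K) ≠ {0} and then range(I - K) = ker((I - K)^*)^⊥, with dim ker(I - K) = dim ker((I - K)^*). We are in the second case, so we need both kernels. Kernel of I - K: (I - K) u = u - u (v·u) = u - u = 0, so ker(I - K) = span{u} = span{(1, -3, 1)} (it is exactly 1-dimensional because rank(I - K) = 2). Kernel of the adjoint: K is real, so (I - K)^* = I - K^T = I - v u^T, and (I - v u^T) v = v - v (u·v) = 0; hence ker((I - K)^*) = span{v} = span{(11, 3, -1)}. Therefore (I - K) x = y is solvable iff <y, v> = 0, i.e. iff 11y_1 + 3y_2 - y_3 = 0. When this holds, K y = u (v·y) = 0, so (I - K) y = y and x = y is a particular solution; the full solution set is the line x = y + c·u = y + c·(1, -3, 1), c ∈ C.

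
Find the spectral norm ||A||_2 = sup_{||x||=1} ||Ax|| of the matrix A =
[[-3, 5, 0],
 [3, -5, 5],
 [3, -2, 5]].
||A||_2 ≈ 10.6127 (= sqrt(largest eigenvalue of A^T A))

||A||_2 = sigma_max(A) = sqrt(lambda_max(A^T A)). Form the symmetric matrix M = A^T A =
[[27, -36, 30],
 [-36, 54, -35],
 [30, -35, 50]].
Its characteristic polynomial (trace, sum of principal 2x2 minors, determinant of M give the coefficients) is
  p(λ) = det(λ I - M) = λ^3 - 131λ^2 + 2087λ - 2025.
No integer candidate from the rational root theorem (±divisors of 2025) is a root, so the roots are irrational. The cubic discriminant is Δ = 30030696272 > 0, so there are three distinct real roots. p(1) = -68 and p(2) = 1633 have opposite signs, so a root lies in (1, 2); Newton's method refines it to λ ≈ 1.0373. p(17) = 508 and p(18) = -1071 have opposite signs, so a root lies in (17, 18); Newton's method refines it to λ ≈ 17.3328. p(112) = -6617 and p(113) = 3964 have opposite signs, so a root lies in (112, 113); Newton's method refines it to λ ≈ 112.6299. Check (Vieta): the three roots sum to 131, matching tr M = 131.
So the eigenvalues of A^T A are ≈ 1.0373, 17.3328, 112.6299 (all ≥ 0, as they must be for A^T A). The largest is λ_max ≈ 112.6299, hence ||A||_2 = sqrt(λ_max) ≈ 10.6127.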